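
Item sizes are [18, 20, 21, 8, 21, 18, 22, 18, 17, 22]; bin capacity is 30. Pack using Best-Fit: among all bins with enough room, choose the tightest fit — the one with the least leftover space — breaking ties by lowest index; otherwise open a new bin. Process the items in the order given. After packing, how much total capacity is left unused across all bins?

85

Put 18 in bin 1; 12 remain.
Put 20 in bin 2; 10 remain.
Put 21 in bin 3; 9 remain.
Put 8 in bin 3; 1 remain.
Put 21 in bin 4; 9 remain.
Put 18 in bin 5; 12 remain.
Put 22 in bin 6; 8 remain.
Put 18 in bin 7; 12 remain.
Put 17 in bin 8; 13 remain.
Put 22 in bin 9; 8 remain.
9 bins × 30 = 270; used 185; unused 85.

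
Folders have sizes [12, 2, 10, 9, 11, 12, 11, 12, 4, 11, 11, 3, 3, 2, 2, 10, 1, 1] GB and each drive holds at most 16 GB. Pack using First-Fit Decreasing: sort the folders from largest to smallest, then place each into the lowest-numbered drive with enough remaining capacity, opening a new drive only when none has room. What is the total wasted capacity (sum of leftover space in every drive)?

Sorted descending: 12, 12, 12, 11, 11, 11, 11, 10, 10, 9, 4, 3, 3, 2, 2, 2, 1, 1.
Put 12 GB in drive 1; 4 GB remain.
Put 12 GB in drive 2; 4 GB remain.
Put 12 GB in drive 3; 4 GB remain.
Put 11 GB in drive 4; 5 GB remain.
Put 11 GB in drive 5; 5 GB remain.
Put 11 GB in drive 6; 5 GB remain.
Put 11 GB in drive 7; 5 GB remain.
Put 10 GB in drive 8; 6 GB remain.
Put 10 GB in drive 9; 6 GB remain.
Put 9 GB in drive 10; 7 GB remain.
Put 4 GB in drive 1; 0 GB remain.
Put 3 GB in drive 2; 1 GB remain.
Put 3 GB in drive 3; 1 GB remain.
Put 2 GB in drive 4; 3 GB remain.
Put 2 GB in drive 4; 1 GB remain.
Put 2 GB in drive 5; 3 GB remain.
Put 1 GB in drive 2; 0 GB remain.
Put 1 GB in drive 3; 0 GB remain.
10 drives × 16 GB = 160 GB; used 127 GB; unused 33 GB.

33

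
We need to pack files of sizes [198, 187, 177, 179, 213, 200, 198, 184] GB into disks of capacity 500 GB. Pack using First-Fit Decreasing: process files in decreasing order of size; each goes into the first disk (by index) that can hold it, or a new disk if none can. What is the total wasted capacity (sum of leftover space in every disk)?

Sorted descending: 213, 200, 198, 198, 187, 184, 179, 177.
Put 213 GB in disk 1; 287 GB remain.
Put 200 GB in disk 1; 87 GB remain.
Put 198 GB in disk 2; 302 GB remain.
Put 198 GB in disk 2; 104 GB remain.
Put 187 GB in disk 3; 313 GB remain.
Put 184 GB in disk 3; 129 GB remain.
Put 179 GB in disk 4; 321 GB remain.
Put 177 GB in disk 4; 144 GB remain.
4 disks × 500 GB = 2000 GB; used 1536 GB; unused 464 GB.

464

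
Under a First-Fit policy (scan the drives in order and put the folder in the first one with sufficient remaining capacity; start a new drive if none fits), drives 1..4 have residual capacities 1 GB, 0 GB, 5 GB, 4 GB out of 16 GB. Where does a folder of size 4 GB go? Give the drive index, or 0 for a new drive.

3

Drives with room: drive 3 (5 GB), drive 4 (4 GB).
The first with room is drive 3.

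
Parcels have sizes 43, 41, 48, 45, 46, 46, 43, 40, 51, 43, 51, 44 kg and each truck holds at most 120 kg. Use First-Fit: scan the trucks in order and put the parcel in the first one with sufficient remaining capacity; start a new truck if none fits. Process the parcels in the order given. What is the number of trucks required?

43 kg → truck 1 (remaining 77 kg)
41 kg → truck 1 (remaining 36 kg)
48 kg → truck 2 (remaining 72 kg)
45 kg → truck 2 (remaining 27 kg)
46 kg → truck 3 (remaining 74 kg)
46 kg → truck 3 (remaining 28 kg)
43 kg → truck 4 (remaining 77 kg)
40 kg → truck 4 (remaining 37 kg)
51 kg → truck 5 (remaining 69 kg)
43 kg → truck 5 (remaining 26 kg)
51 kg → truck 6 (remaining 69 kg)
44 kg → truck 6 (remaining 25 kg)

6 trucks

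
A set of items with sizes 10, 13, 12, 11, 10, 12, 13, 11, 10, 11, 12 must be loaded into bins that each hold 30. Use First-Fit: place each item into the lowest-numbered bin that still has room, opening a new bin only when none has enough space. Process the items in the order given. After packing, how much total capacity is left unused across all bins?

10 → bin 1 (remaining 20)
13 → bin 1 (remaining 7)
12 → bin 2 (remaining 18)
11 → bin 2 (remaining 7)
10 → bin 3 (remaining 20)
12 → bin 3 (remaining 8)
13 → bin 4 (remaining 17)
11 → bin 4 (remaining 6)
10 → bin 5 (remaining 20)
11 → bin 5 (remaining 9)
12 → bin 6 (remaining 18)
6 bins × 30 = 180; used 125; unused 55.

55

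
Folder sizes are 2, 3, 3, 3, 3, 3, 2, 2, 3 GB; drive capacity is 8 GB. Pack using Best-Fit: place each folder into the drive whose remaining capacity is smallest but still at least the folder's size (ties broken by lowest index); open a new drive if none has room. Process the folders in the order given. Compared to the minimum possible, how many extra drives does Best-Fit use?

0

Best-Fit: [2,3,3] [3,3,2] [3,2,3] → 3 drives.
Total size 24 GB; any packing needs at least ⌈24/8⌉ = 3 drives.
So 3 is already optimal.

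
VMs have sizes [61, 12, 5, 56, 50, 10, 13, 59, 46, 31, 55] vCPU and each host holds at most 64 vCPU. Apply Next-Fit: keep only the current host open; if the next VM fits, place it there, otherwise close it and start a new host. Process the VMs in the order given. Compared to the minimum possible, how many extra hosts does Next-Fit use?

2

Next-Fit: [61] [12,5] [56] [50,10] [13] [59] [46] [31] [55] → 9 hosts.
Total size 398 vCPU; any packing needs at least ⌈398/64⌉ = 7 hosts.
An optimal packing achieves that bound: [61] [59,5] [56] [55] [50,13] [46,12] [31,10] → 7 hosts.
Excess: 9 − 7 = 2.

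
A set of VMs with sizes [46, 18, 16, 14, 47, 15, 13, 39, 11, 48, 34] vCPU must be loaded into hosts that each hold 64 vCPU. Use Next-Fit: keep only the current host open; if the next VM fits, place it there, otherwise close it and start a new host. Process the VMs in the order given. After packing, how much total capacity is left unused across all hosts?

46 vCPU → host 1 (remaining 18 vCPU)
18 vCPU → host 1 (remaining 0 vCPU)
16 vCPU → host 2 (remaining 48 vCPU)
14 vCPU → host 2 (remaining 34 vCPU)
47 vCPU → host 3 (remaining 17 vCPU)
15 vCPU → host 3 (remaining 2 vCPU)
13 vCPU → host 4 (remaining 51 vCPU)
39 vCPU → host 4 (remaining 12 vCPU)
11 vCPU → host 4 (remaining 1 vCPU)
48 vCPU → host 5 (remaining 16 vCPU)
34 vCPU → host 6 (remaining 30 vCPU)
6 hosts × 64 vCPU = 384 vCPU; used 301 vCPU; unused 83 vCPU.

83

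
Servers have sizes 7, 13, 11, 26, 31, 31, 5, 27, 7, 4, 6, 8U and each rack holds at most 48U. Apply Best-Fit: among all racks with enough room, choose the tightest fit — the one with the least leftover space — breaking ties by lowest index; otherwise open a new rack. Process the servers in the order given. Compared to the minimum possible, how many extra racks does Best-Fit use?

1

Best-Fit: [7,13,11,5,7,4] [26] [31,6,8] [31] [27] → 5 racks.
Total size 176U; any packing needs at least ⌈176/48⌉ = 4 racks.
An optimal packing achieves that bound: [31,13,4] [31,11,6] [27,8,7,5] [26,7] → 4 racks.
Excess: 5 − 4 = 1.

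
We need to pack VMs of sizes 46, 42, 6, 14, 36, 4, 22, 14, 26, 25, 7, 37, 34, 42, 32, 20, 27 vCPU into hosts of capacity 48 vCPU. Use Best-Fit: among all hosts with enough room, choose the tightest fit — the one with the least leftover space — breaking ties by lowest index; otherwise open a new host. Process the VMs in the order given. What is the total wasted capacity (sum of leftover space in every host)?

94

host 1: place 46 vCPU, 2 vCPU left
host 2: place 42 vCPU, 6 vCPU left
host 2: place 6 vCPU, 0 vCPU left
host 3: place 14 vCPU, 34 vCPU left
host 4: place 36 vCPU, 12 vCPU left
host 4: place 4 vCPU, 8 vCPU left
host 3: place 22 vCPU, 12 vCPU left
host 5: place 14 vCPU, 34 vCPU left
host 5: place 26 vCPU, 8 vCPU left
host 6: place 25 vCPU, 23 vCPU left
host 4: place 7 vCPU, 1 vCPU left
host 7: place 37 vCPU, 11 vCPU left
host 8: place 34 vCPU, 14 vCPU left
host 9: place 42 vCPU, 6 vCPU left
host 10: place 32 vCPU, 16 vCPU left
host 6: place 20 vCPU, 3 vCPU left
host 11: place 27 vCPU, 21 vCPU left
11 hosts × 48 vCPU = 528 vCPU; used 434 vCPU; unused 94 vCPU.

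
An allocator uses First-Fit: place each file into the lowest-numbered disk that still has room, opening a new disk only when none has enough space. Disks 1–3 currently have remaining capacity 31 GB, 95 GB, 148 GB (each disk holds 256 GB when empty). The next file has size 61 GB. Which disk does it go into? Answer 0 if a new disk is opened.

Disks with room: disk 2 (95 GB), disk 3 (148 GB).
The first with room is disk 2.

2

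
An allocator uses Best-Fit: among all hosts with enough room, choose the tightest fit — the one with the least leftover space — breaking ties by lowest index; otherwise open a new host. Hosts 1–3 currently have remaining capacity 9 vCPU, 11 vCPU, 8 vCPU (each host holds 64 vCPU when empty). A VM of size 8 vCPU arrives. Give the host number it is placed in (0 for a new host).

3

Hosts with room: host 1 (9 vCPU), host 2 (11 vCPU), host 3 (8 vCPU).
Tightest fit is host 3 with 8 vCPU free.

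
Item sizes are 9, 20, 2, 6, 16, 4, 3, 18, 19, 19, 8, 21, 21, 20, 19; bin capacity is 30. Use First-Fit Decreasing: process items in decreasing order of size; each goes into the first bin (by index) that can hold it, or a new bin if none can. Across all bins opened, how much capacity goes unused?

Sorted descending: 21, 21, 20, 20, 19, 19, 19, 18, 16, 9, 8, 6, 4, 3, 2.
Put 21 in bin 1; 9 remain.
Put 21 in bin 2; 9 remain.
Put 20 in bin 3; 10 remain.
Put 20 in bin 4; 10 remain.
Put 19 in bin 5; 11 remain.
Put 19 in bin 6; 11 remain.
Put 19 in bin 7; 11 remain.
Put 18 in bin 8; 12 remain.
Put 16 in bin 9; 14 remain.
Put 9 in bin 1; 0 remain.
Put 8 in bin 2; 1 remain.
Put 6 in bin 3; 4 remain.
Put 4 in bin 3; 0 remain.
Put 3 in bin 4; 7 remain.
Put 2 in bin 4; 5 remain.
9 bins × 30 = 270; used 205; unused 65.

65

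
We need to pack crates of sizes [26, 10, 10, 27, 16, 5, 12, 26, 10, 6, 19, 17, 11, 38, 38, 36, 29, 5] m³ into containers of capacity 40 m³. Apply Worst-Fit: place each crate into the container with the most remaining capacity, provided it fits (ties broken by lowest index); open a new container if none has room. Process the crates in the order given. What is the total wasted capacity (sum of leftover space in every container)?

Put 26 m³ in container 1; 14 m³ remain.
Put 10 m³ in container 1; 4 m³ remain.
Put 10 m³ in container 2; 30 m³ remain.
Put 27 m³ in container 2; 3 m³ remain.
Put 16 m³ in container 3; 24 m³ remain.
Put 5 m³ in container 3; 19 m³ remain.
Put 12 m³ in container 3; 7 m³ remain.
Put 26 m³ in container 4; 14 m³ remain.
Put 10 m³ in container 4; 4 m³ remain.
Put 6 m³ in container 3; 1 m³ remain.
Put 19 m³ in container 5; 21 m³ remain.
Put 17 m³ in container 5; 4 m³ remain.
Put 11 m³ in container 6; 29 m³ remain.
Put 38 m³ in container 7; 2 m³ remain.
Put 38 m³ in container 8; 2 m³ remain.
Put 36 m³ in container 9; 4 m³ remain.
Put 29 m³ in container 6; 0 m³ remain.
Put 5 m³ in container 10; 35 m³ remain.
10 containers × 40 m³ = 400 m³; used 341 m³; unused 59 m³.

59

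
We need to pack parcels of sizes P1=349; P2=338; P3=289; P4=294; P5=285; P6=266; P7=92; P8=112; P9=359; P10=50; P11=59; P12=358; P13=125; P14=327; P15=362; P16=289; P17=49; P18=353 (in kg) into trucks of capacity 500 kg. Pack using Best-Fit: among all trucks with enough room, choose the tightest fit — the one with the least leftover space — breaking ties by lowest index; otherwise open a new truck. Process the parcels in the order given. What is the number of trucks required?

Put P1 (349 kg) in truck 1; 151 kg remain.
Put P2 (338 kg) in truck 2; 162 kg remain.
Put P3 (289 kg) in truck 3; 211 kg remain.
Put P4 (294 kg) in truck 4; 206 kg remain.
Put P5 (285 kg) in truck 5; 215 kg remain.
Put P6 (266 kg) in truck 6; 234 kg remain.
Put P7 (92 kg) in truck 1; 59 kg remain.
Put P8 (112 kg) in truck 2; 50 kg remain.
Put P9 (359 kg) in truck 7; 141 kg remain.
Put P10 (50 kg) in truck 2; 0 kg remain.
Put P11 (59 kg) in truck 1; 0 kg remain.
Put P12 (358 kg) in truck 8; 142 kg remain.
Put P13 (125 kg) in truck 7; 16 kg remain.
Put P14 (327 kg) in truck 9; 173 kg remain.
Put P15 (362 kg) in truck 10; 138 kg remain.
Put P16 (289 kg) in truck 11; 211 kg remain.
Put P17 (49 kg) in truck 10; 89 kg remain.
Put P18 (353 kg) in truck 12; 147 kg remain.

12 trucks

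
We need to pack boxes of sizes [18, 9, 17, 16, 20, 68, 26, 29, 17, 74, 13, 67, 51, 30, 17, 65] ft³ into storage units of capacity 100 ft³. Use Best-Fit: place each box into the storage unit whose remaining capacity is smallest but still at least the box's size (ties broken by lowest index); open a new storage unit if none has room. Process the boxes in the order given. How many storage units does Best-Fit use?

18 ft³ → storage unit 1 (remaining 82 ft³)
9 ft³ → storage unit 1 (remaining 73 ft³)
17 ft³ → storage unit 1 (remaining 56 ft³)
16 ft³ → storage unit 1 (remaining 40 ft³)
20 ft³ → storage unit 1 (remaining 20 ft³)
68 ft³ → storage unit 2 (remaining 32 ft³)
26 ft³ → storage unit 2 (remaining 6 ft³)
29 ft³ → storage unit 3 (remaining 71 ft³)
17 ft³ → storage unit 1 (remaining 3 ft³)
74 ft³ → storage unit 4 (remaining 26 ft³)
13 ft³ → storage unit 4 (remaining 13 ft³)
67 ft³ → storage unit 3 (remaining 4 ft³)
51 ft³ → storage unit 5 (remaining 49 ft³)
30 ft³ → storage unit 5 (remaining 19 ft³)
17 ft³ → storage unit 5 (remaining 2 ft³)
65 ft³ → storage unit 6 (remaining 35 ft³)
Final storage units: [18,9,17,16,20,17] [68,26] [29,67] [74,13] [51,30,17] [65].

6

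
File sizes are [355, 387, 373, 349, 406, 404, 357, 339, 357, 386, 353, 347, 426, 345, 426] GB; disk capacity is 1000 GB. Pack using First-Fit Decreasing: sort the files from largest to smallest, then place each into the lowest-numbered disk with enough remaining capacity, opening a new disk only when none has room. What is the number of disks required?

Sorted descending: 426, 426, 406, 404, 387, 386, 373, 357, 357, 355, 353, 349, 347, 345, 339.
Put 426 GB in disk 1; 574 GB remain.
Put 426 GB in disk 1; 148 GB remain.
Put 406 GB in disk 2; 594 GB remain.
Put 404 GB in disk 2; 190 GB remain.
Put 387 GB in disk 3; 613 GB remain.
Put 386 GB in disk 3; 227 GB remain.
Put 373 GB in disk 4; 627 GB remain.
Put 357 GB in disk 4; 270 GB remain.
Put 357 GB in disk 5; 643 GB remain.
Put 355 GB in disk 5; 288 GB remain.
Put 353 GB in disk 6; 647 GB remain.
Put 349 GB in disk 6; 298 GB remain.
Put 347 GB in disk 7; 653 GB remain.
Put 345 GB in disk 7; 308 GB remain.
Put 339 GB in disk 8; 661 GB remain.
Final disks: [426,426] [406,404] [387,386] [373,357] [357,355] [353,349] [347,345] [339].

8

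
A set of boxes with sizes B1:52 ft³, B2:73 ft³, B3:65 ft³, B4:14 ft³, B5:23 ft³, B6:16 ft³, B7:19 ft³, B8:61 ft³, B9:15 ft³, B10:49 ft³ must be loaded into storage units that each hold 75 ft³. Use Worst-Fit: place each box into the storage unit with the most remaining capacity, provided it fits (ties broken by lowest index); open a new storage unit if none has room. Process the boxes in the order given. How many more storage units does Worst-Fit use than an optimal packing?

0

Worst-Fit: [52,14] [73] [65] [23,16,19,15] [61] [49] → 6 storage units.
Total size 387 ft³; any packing needs at least ⌈387/75⌉ = 6 storage units.
So 6 is already optimal.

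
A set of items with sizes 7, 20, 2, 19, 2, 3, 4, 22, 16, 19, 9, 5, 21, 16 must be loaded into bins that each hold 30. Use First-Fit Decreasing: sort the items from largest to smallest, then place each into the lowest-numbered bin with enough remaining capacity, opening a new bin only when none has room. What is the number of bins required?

7 bins

Sorted descending: 22, 21, 20, 19, 19, 16, 16, 9, 7, 5, 4, 3, 2, 2.
22 → bin 1 (remaining 8)
21 → bin 2 (remaining 9)
20 → bin 3 (remaining 10)
19 → bin 4 (remaining 11)
19 → bin 5 (remaining 11)
16 → bin 6 (remaining 14)
16 → bin 7 (remaining 14)
9 → bin 2 (remaining 0)
7 → bin 1 (remaining 1)
5 → bin 3 (remaining 5)
4 → bin 3 (remaining 1)
3 → bin 4 (remaining 8)
2 → bin 4 (remaining 6)
2 → bin 4 (remaining 4)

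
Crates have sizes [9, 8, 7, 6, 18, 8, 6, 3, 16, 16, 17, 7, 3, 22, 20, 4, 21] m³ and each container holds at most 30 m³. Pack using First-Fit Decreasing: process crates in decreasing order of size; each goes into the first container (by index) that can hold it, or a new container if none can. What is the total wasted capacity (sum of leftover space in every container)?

Sorted descending: 22, 21, 20, 18, 17, 16, 16, 9, 8, 8, 7, 7, 6, 6, 4, 3, 3.
container 1: place 22 m³, 8 m³ left
container 2: place 21 m³, 9 m³ left
container 3: place 20 m³, 10 m³ left
container 4: place 18 m³, 12 m³ left
container 5: place 17 m³, 13 m³ left
container 6: place 16 m³, 14 m³ left
container 7: place 16 m³, 14 m³ left
container 2: place 9 m³, 0 m³ left
container 1: place 8 m³, 0 m³ left
container 3: place 8 m³, 2 m³ left
container 4: place 7 m³, 5 m³ left
container 5: place 7 m³, 6 m³ left
container 5: place 6 m³, 0 m³ left
container 6: place 6 m³, 8 m³ left
container 4: place 4 m³, 1 m³ left
container 6: place 3 m³, 5 m³ left
container 6: place 3 m³, 2 m³ left
7 containers × 30 m³ = 210 m³; used 191 m³; unused 19 m³.

19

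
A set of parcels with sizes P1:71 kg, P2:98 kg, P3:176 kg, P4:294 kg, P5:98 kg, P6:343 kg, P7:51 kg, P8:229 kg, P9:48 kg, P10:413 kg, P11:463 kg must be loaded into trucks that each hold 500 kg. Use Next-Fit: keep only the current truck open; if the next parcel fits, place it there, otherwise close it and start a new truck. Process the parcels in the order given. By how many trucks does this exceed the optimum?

Next-Fit: [71,98,176] [294,98] [343,51] [229,48] [413] [463] → 6 trucks.
Total size 2284 kg; any packing needs at least ⌈2284/500⌉ = 5 trucks.
An optimal packing achieves that bound: [463] [413,71] [343,98,51] [294,176] [229,98,48] → 5 trucks.
Excess: 6 − 5 = 1.

1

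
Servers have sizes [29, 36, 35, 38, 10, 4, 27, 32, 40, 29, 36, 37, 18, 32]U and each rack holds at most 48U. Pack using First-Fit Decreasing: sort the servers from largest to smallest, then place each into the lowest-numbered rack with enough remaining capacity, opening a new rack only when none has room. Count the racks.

Sorted descending: 40, 38, 37, 36, 36, 35, 32, 32, 29, 29, 27, 18, 10, 4.
rack 1: place 40U, 8U left
rack 2: place 38U, 10U left
rack 3: place 37U, 11U left
rack 4: place 36U, 12U left
rack 5: place 36U, 12U left
rack 6: place 35U, 13U left
rack 7: place 32U, 16U left
rack 8: place 32U, 16U left
rack 9: place 29U, 19U left
rack 10: place 29U, 19U left
rack 11: place 27U, 21U left
rack 9: place 18U, 1U left
rack 2: place 10U, 0U left
rack 1: place 4U, 4U left

11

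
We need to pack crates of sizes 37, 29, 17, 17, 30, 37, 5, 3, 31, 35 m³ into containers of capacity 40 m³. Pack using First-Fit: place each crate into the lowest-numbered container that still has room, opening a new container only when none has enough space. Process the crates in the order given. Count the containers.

7 containers

container 1: place 37 m³, 3 m³ left
container 2: place 29 m³, 11 m³ left
container 3: place 17 m³, 23 m³ left
container 3: place 17 m³, 6 m³ left
container 4: place 30 m³, 10 m³ left
container 5: place 37 m³, 3 m³ left
container 2: place 5 m³, 6 m³ left
container 1: place 3 m³, 0 m³ left
container 6: place 31 m³, 9 m³ left
container 7: place 35 m³, 5 m³ left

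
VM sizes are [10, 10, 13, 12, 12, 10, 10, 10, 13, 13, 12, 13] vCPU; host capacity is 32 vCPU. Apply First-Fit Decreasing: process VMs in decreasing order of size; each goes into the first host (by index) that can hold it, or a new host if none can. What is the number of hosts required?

Sorted descending: 13, 13, 13, 13, 12, 12, 12, 10, 10, 10, 10, 10.
host 1: place 13 vCPU, 19 vCPU left
host 1: place 13 vCPU, 6 vCPU left
host 2: place 13 vCPU, 19 vCPU left
host 2: place 13 vCPU, 6 vCPU left
host 3: place 12 vCPU, 20 vCPU left
host 3: place 12 vCPU, 8 vCPU left
host 4: place 12 vCPU, 20 vCPU left
host 4: place 10 vCPU, 10 vCPU left
host 4: place 10 vCPU, 0 vCPU left
host 5: place 10 vCPU, 22 vCPU left
host 5: place 10 vCPU, 12 vCPU left
host 5: place 10 vCPU, 2 vCPU left
Final hosts: [13,13] [13,13] [12,12] [12,10,10] [10,10,10].

5 hosts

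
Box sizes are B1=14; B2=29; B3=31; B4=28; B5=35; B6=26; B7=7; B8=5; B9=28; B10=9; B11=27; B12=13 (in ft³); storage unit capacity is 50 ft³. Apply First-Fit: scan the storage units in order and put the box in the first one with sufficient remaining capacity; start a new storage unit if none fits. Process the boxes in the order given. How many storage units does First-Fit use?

7 storage units

storage unit 1: place B1 (14 ft³), 36 ft³ left
storage unit 1: place B2 (29 ft³), 7 ft³ left
storage unit 2: place B3 (31 ft³), 19 ft³ left
storage unit 3: place B4 (28 ft³), 22 ft³ left
storage unit 4: place B5 (35 ft³), 15 ft³ left
storage unit 5: place B6 (26 ft³), 24 ft³ left
storage unit 1: place B7 (7 ft³), 0 ft³ left
storage unit 2: place B8 (5 ft³), 14 ft³ left
storage unit 6: place B9 (28 ft³), 22 ft³ left
storage unit 2: place B10 (9 ft³), 5 ft³ left
storage unit 7: place B11 (27 ft³), 23 ft³ left
storage unit 3: place B12 (13 ft³), 9 ft³ left
Final storage units: [14,29,7] [31,5,9] [28,13] [35] [26] [28] [27].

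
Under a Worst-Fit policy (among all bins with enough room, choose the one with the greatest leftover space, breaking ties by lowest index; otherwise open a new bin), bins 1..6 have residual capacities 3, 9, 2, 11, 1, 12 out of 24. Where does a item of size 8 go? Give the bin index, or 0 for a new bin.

6

Bins with room: bin 2 (9), bin 4 (11), bin 6 (12).
Most room is bin 6 with 12 free.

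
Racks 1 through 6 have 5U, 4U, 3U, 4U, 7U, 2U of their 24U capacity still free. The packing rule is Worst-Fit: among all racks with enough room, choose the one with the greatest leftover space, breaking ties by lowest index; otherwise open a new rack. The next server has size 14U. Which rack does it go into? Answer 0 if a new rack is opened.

0

No rack has ≥ 14U free, so a new rack is opened.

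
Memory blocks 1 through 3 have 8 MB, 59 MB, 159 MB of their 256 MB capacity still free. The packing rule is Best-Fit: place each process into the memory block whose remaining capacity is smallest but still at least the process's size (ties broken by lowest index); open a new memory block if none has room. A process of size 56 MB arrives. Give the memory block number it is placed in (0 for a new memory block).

Memory blocks with room: memory block 2 (59 MB), memory block 3 (159 MB).
Tightest fit is memory block 2 with 59 MB free.

2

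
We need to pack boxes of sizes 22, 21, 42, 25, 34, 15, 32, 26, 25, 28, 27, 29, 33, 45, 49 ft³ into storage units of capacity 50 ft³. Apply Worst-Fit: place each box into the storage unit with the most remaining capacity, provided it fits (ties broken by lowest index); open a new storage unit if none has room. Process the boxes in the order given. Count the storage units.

Put 22 ft³ in storage unit 1; 28 ft³ remain.
Put 21 ft³ in storage unit 1; 7 ft³ remain.
Put 42 ft³ in storage unit 2; 8 ft³ remain.
Put 25 ft³ in storage unit 3; 25 ft³ remain.
Put 34 ft³ in storage unit 4; 16 ft³ remain.
Put 15 ft³ in storage unit 3; 10 ft³ remain.
Put 32 ft³ in storage unit 5; 18 ft³ remain.
Put 26 ft³ in storage unit 6; 24 ft³ remain.
Put 25 ft³ in storage unit 7; 25 ft³ remain.
Put 28 ft³ in storage unit 8; 22 ft³ remain.
Put 27 ft³ in storage unit 9; 23 ft³ remain.
Put 29 ft³ in storage unit 10; 21 ft³ remain.
Put 33 ft³ in storage unit 11; 17 ft³ remain.
Put 45 ft³ in storage unit 12; 5 ft³ remain.
Put 49 ft³ in storage unit 13; 1 ft³ remain.

13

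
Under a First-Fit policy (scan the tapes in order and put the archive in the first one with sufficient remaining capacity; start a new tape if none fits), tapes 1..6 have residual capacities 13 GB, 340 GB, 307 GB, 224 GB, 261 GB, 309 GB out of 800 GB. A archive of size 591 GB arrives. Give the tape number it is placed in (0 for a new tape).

0

No tape has ≥ 591 GB free, so a new tape is opened.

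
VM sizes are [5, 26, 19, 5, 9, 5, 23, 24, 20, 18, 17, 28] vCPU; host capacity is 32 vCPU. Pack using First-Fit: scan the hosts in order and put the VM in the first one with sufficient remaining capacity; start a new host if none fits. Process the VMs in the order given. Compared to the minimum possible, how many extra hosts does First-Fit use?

First-Fit: [5,26] [19,5,5] [9,23] [24] [20] [18] [17] [28] → 8 hosts.
8 VMs exceed 16 vCPU (half the capacity), and no two of those can share a host, so at least 8 hosts are needed.
So 8 is already optimal.

0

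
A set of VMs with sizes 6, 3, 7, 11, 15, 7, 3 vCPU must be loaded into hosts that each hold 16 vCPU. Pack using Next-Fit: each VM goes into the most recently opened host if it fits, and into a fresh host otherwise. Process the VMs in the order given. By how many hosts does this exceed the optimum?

0

Next-Fit: [6,3,7] [11] [15] [7,3] → 4 hosts.
Total size 52 vCPU; any packing needs at least ⌈52/16⌉ = 4 hosts.
So 4 is already optimal.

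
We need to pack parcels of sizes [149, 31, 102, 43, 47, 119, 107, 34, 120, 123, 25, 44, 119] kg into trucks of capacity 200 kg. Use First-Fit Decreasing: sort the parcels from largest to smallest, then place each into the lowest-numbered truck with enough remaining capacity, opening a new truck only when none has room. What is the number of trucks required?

Sorted descending: 149, 123, 120, 119, 119, 107, 102, 47, 44, 43, 34, 31, 25.
truck 1: place 149 kg, 51 kg left
truck 2: place 123 kg, 77 kg left
truck 3: place 120 kg, 80 kg left
truck 4: place 119 kg, 81 kg left
truck 5: place 119 kg, 81 kg left
truck 6: place 107 kg, 93 kg left
truck 7: place 102 kg, 98 kg left
truck 1: place 47 kg, 4 kg left
truck 2: place 44 kg, 33 kg left
truck 3: place 43 kg, 37 kg left
truck 3: place 34 kg, 3 kg left
truck 2: place 31 kg, 2 kg left
truck 4: place 25 kg, 56 kg left
Final trucks: [149,47] [123,44,31] [120,43,34] [119,25] [119] [107] [102].

7 trucks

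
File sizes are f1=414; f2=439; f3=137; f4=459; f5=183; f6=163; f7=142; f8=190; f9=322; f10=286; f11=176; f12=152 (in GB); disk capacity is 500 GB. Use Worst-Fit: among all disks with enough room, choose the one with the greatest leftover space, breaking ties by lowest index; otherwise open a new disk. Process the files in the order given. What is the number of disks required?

7

disk 1: place f1 (414 GB), 86 GB left
disk 2: place f2 (439 GB), 61 GB left
disk 3: place f3 (137 GB), 363 GB left
disk 4: place f4 (459 GB), 41 GB left
disk 3: place f5 (183 GB), 180 GB left
disk 3: place f6 (163 GB), 17 GB left
disk 5: place f7 (142 GB), 358 GB left
disk 5: place f8 (190 GB), 168 GB left
disk 6: place f9 (322 GB), 178 GB left
disk 7: place f10 (286 GB), 214 GB left
disk 7: place f11 (176 GB), 38 GB left
disk 6: place f12 (152 GB), 26 GB left
Final disks: [414] [439] [137,183,163] [459] [142,190] [322,152] [286,176].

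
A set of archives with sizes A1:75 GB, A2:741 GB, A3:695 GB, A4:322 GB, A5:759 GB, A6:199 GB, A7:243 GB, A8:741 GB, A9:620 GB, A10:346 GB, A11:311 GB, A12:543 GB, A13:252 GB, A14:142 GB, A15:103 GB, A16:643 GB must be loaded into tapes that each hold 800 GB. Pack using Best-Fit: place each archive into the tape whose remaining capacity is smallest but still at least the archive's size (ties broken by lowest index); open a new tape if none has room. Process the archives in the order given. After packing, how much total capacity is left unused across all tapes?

A1 (75 GB) → tape 1 (remaining 725 GB)
A2 (741 GB) → tape 2 (remaining 59 GB)
A3 (695 GB) → tape 1 (remaining 30 GB)
A4 (322 GB) → tape 3 (remaining 478 GB)
A5 (759 GB) → tape 4 (remaining 41 GB)
A6 (199 GB) → tape 3 (remaining 279 GB)
A7 (243 GB) → tape 3 (remaining 36 GB)
A8 (741 GB) → tape 5 (remaining 59 GB)
A9 (620 GB) → tape 6 (remaining 180 GB)
A10 (346 GB) → tape 7 (remaining 454 GB)
A11 (311 GB) → tape 7 (remaining 143 GB)
A12 (543 GB) → tape 8 (remaining 257 GB)
A13 (252 GB) → tape 8 (remaining 5 GB)
A14 (142 GB) → tape 7 (remaining 1 GB)
A15 (103 GB) → tape 6 (remaining 77 GB)
A16 (643 GB) → tape 9 (remaining 157 GB)
9 tapes × 800 GB = 7200 GB; used 6735 GB; unused 465 GB.

465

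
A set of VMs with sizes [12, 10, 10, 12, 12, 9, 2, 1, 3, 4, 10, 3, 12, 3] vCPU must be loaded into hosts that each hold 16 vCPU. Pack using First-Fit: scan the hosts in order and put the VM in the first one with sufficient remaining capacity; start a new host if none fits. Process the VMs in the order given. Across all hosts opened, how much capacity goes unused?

25

host 1: place 12 vCPU, 4 vCPU left
host 2: place 10 vCPU, 6 vCPU left
host 3: place 10 vCPU, 6 vCPU left
host 4: place 12 vCPU, 4 vCPU left
host 5: place 12 vCPU, 4 vCPU left
host 6: place 9 vCPU, 7 vCPU left
host 1: place 2 vCPU, 2 vCPU left
host 1: place 1 vCPU, 1 vCPU left
host 2: place 3 vCPU, 3 vCPU left
host 3: place 4 vCPU, 2 vCPU left
host 7: place 10 vCPU, 6 vCPU left
host 2: place 3 vCPU, 0 vCPU left
host 8: place 12 vCPU, 4 vCPU left
host 4: place 3 vCPU, 1 vCPU left
8 hosts × 16 vCPU = 128 vCPU; used 103 vCPU; unused 25 vCPU.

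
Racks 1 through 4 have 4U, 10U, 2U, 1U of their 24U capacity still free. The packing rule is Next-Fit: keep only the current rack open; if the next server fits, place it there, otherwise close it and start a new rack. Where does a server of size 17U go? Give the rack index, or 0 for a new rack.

Next-Fit only looks at rack 4, which has 1U free.
17U does not fit, so a new rack is opened.

0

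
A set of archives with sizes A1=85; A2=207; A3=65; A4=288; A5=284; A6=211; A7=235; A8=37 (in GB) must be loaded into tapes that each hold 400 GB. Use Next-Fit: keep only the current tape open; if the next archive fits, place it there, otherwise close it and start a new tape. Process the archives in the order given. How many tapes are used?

5

A1 (85 GB) → tape 1 (remaining 315 GB)
A2 (207 GB) → tape 1 (remaining 108 GB)
A3 (65 GB) → tape 1 (remaining 43 GB)
A4 (288 GB) → tape 2 (remaining 112 GB)
A5 (284 GB) → tape 3 (remaining 116 GB)
A6 (211 GB) → tape 4 (remaining 189 GB)
A7 (235 GB) → tape 5 (remaining 165 GB)
A8 (37 GB) → tape 5 (remaining 128 GB)
Final tapes: [85,207,65] [288] [284] [211] [235,37].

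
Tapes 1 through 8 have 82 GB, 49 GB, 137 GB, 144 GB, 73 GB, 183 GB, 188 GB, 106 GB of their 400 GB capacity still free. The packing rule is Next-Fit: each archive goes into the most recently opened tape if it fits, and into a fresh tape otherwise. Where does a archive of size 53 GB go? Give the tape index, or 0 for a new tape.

Next-Fit only looks at tape 8, which has 106 GB free.
53 GB fits there.

8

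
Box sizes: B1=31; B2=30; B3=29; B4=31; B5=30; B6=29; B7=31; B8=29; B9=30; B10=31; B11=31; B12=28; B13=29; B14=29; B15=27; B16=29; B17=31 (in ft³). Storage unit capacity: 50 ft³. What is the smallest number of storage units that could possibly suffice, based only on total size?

11 storage units

Total size = 31 + 30 + 29 + 31 + 30 + 29 + 31 + 29 + 30 + 31 + 31 + 28 + 29 + 29 + 27 + 29 + 31 = 505 ft³.
⌈505 / 50⌉ = 11.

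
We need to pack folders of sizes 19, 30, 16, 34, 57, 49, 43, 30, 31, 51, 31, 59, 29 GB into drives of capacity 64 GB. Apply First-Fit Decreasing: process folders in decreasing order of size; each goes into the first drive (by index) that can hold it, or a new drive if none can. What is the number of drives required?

9 drives

Sorted descending: 59, 57, 51, 49, 43, 34, 31, 31, 30, 30, 29, 19, 16.
59 GB → drive 1 (remaining 5 GB)
57 GB → drive 2 (remaining 7 GB)
51 GB → drive 3 (remaining 13 GB)
49 GB → drive 4 (remaining 15 GB)
43 GB → drive 5 (remaining 21 GB)
34 GB → drive 6 (remaining 30 GB)
31 GB → drive 7 (remaining 33 GB)
31 GB → drive 7 (remaining 2 GB)
30 GB → drive 6 (remaining 0 GB)
30 GB → drive 8 (remaining 34 GB)
29 GB → drive 8 (remaining 5 GB)
19 GB → drive 5 (remaining 2 GB)
16 GB → drive 9 (remaining 48 GB)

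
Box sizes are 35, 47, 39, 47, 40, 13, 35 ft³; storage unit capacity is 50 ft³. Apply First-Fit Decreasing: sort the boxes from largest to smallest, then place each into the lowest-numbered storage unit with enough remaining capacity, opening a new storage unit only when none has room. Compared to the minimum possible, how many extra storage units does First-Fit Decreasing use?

0

First-Fit Decreasing: [47] [47] [40] [39] [35,13] [35] → 6 storage units.
Total size 256 ft³; any packing needs at least ⌈256/50⌉ = 6 storage units.
So 6 is already optimal.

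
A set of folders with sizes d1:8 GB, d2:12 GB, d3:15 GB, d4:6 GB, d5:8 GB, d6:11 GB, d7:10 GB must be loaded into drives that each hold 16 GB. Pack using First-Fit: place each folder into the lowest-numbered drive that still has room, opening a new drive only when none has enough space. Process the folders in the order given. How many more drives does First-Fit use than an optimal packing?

First-Fit: [8,6] [12] [15] [8] [11] [10] → 6 drives.
Total size 70 GB; any packing needs at least ⌈70/16⌉ = 5 drives.
An optimal packing achieves that bound: [15] [12] [11] [10,6] [8,8] → 5 drives.
Excess: 6 − 5 = 1.

1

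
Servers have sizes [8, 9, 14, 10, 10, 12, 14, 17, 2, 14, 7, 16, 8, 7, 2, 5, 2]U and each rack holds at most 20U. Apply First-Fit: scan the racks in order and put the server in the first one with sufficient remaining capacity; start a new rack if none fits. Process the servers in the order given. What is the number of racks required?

8U → rack 1 (remaining 12U)
9U → rack 1 (remaining 3U)
14U → rack 2 (remaining 6U)
10U → rack 3 (remaining 10U)
10U → rack 3 (remaining 0U)
12U → rack 4 (remaining 8U)
14U → rack 5 (remaining 6U)
17U → rack 6 (remaining 3U)
2U → rack 1 (remaining 1U)
14U → rack 7 (remaining 6U)
7U → rack 4 (remaining 1U)
16U → rack 8 (remaining 4U)
8U → rack 9 (remaining 12U)
7U → rack 9 (remaining 5U)
2U → rack 2 (remaining 4U)
5U → rack 5 (remaining 1U)
2U → rack 2 (remaining 2U)

9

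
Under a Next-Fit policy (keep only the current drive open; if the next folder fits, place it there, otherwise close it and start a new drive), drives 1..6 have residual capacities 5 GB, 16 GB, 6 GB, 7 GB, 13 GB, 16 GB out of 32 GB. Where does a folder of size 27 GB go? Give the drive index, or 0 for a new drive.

Next-Fit only looks at drive 6, which has 16 GB free.
27 GB does not fit, so a new drive is opened.

0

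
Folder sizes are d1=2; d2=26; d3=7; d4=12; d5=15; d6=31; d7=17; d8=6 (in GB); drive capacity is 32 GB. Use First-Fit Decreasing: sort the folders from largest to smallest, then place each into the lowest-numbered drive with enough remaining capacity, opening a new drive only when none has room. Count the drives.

Sorted descending: 31, 26, 17, 15, 12, 7, 6, 2.
drive 1: place 31 GB, 1 GB left
drive 2: place 26 GB, 6 GB left
drive 3: place 17 GB, 15 GB left
drive 3: place 15 GB, 0 GB left
drive 4: place 12 GB, 20 GB left
drive 4: place 7 GB, 13 GB left
drive 2: place 6 GB, 0 GB left
drive 4: place 2 GB, 11 GB left
Final drives: [31] [26,6] [17,15] [12,7,2].

4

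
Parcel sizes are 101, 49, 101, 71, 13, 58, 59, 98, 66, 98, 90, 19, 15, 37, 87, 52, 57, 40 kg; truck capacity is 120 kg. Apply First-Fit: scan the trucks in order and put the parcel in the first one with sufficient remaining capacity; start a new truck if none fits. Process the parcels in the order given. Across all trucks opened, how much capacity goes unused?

Put 101 kg in truck 1; 19 kg remain.
Put 49 kg in truck 2; 71 kg remain.
Put 101 kg in truck 3; 19 kg remain.
Put 71 kg in truck 2; 0 kg remain.
Put 13 kg in truck 1; 6 kg remain.
Put 58 kg in truck 4; 62 kg remain.
Put 59 kg in truck 4; 3 kg remain.
Put 98 kg in truck 5; 22 kg remain.
Put 66 kg in truck 6; 54 kg remain.
Put 98 kg in truck 7; 22 kg remain.
Put 90 kg in truck 8; 30 kg remain.
Put 19 kg in truck 3; 0 kg remain.
Put 15 kg in truck 5; 7 kg remain.
Put 37 kg in truck 6; 17 kg remain.
Put 87 kg in truck 9; 33 kg remain.
Put 52 kg in truck 10; 68 kg remain.
Put 57 kg in truck 10; 11 kg remain.
Put 40 kg in truck 11; 80 kg remain.
11 trucks × 120 kg = 1320 kg; used 1111 kg; unused 209 kg.

209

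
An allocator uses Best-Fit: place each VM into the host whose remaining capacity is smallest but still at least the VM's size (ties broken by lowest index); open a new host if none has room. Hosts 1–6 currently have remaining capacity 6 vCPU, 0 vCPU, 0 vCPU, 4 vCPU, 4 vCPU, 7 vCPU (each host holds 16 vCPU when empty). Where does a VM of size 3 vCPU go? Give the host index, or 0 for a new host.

Hosts with room: host 1 (6 vCPU), host 4 (4 vCPU), host 5 (4 vCPU), host 6 (7 vCPU).
Tightest fit is host 4 with 4 vCPU free.

4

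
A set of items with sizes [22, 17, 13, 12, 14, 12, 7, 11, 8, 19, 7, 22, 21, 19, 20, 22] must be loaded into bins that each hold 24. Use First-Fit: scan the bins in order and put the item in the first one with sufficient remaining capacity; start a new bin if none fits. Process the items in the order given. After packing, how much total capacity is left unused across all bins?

bin 1: place 22, 2 left
bin 2: place 17, 7 left
bin 3: place 13, 11 left
bin 4: place 12, 12 left
bin 5: place 14, 10 left
bin 4: place 12, 0 left
bin 2: place 7, 0 left
bin 3: place 11, 0 left
bin 5: place 8, 2 left
bin 6: place 19, 5 left
bin 7: place 7, 17 left
bin 8: place 22, 2 left
bin 9: place 21, 3 left
bin 10: place 19, 5 left
bin 11: place 20, 4 left
bin 12: place 22, 2 left
12 bins × 24 = 288; used 246; unused 42.

42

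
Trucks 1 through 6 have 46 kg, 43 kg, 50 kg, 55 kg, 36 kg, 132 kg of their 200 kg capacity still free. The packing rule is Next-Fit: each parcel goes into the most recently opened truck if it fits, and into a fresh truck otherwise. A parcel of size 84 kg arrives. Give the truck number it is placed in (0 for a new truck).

6

Next-Fit only looks at truck 6, which has 132 kg free.
84 kg fits there.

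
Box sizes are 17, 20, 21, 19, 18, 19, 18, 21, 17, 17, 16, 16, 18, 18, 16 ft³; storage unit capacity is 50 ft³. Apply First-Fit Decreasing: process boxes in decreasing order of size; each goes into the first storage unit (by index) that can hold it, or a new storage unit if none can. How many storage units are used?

7

Sorted descending: 21, 21, 20, 19, 19, 18, 18, 18, 18, 17, 17, 17, 16, 16, 16.
21 ft³ → storage unit 1 (remaining 29 ft³)
21 ft³ → storage unit 1 (remaining 8 ft³)
20 ft³ → storage unit 2 (remaining 30 ft³)
19 ft³ → storage unit 2 (remaining 11 ft³)
19 ft³ → storage unit 3 (remaining 31 ft³)
18 ft³ → storage unit 3 (remaining 13 ft³)
18 ft³ → storage unit 4 (remaining 32 ft³)
18 ft³ → storage unit 4 (remaining 14 ft³)
18 ft³ → storage unit 5 (remaining 32 ft³)
17 ft³ → storage unit 5 (remaining 15 ft³)
17 ft³ → storage unit 6 (remaining 33 ft³)
17 ft³ → storage unit 6 (remaining 16 ft³)
16 ft³ → storage unit 6 (remaining 0 ft³)
16 ft³ → storage unit 7 (remaining 34 ft³)
16 ft³ → storage unit 7 (remaining 18 ft³)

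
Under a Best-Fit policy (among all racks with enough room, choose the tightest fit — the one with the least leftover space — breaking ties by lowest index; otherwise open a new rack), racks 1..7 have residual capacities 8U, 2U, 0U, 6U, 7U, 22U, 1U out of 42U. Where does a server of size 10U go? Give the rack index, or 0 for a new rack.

6

Racks with room: rack 6 (22U).
Tightest fit is rack 6 with 22U free.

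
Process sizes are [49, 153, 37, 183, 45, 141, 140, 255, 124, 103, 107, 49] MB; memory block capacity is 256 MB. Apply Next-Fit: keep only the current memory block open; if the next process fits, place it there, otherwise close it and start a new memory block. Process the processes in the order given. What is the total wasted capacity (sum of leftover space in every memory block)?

406

memory block 1: place 49 MB, 207 MB left
memory block 1: place 153 MB, 54 MB left
memory block 1: place 37 MB, 17 MB left
memory block 2: place 183 MB, 73 MB left
memory block 2: place 45 MB, 28 MB left
memory block 3: place 141 MB, 115 MB left
memory block 4: place 140 MB, 116 MB left
memory block 5: place 255 MB, 1 MB left
memory block 6: place 124 MB, 132 MB left
memory block 6: place 103 MB, 29 MB left
memory block 7: place 107 MB, 149 MB left
memory block 7: place 49 MB, 100 MB left
7 memory blocks × 256 MB = 1792 MB; used 1386 MB; unused 406 MB.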